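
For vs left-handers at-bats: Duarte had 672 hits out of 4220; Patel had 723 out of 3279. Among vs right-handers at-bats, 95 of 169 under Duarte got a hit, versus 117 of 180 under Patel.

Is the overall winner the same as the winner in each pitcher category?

Yes

Vs left-handers: Duarte 672/4220 = 15.9%, Patel 723/3279 = 22.0% → Patel
Vs right-handers: Duarte 95/169 = 56.2%, Patel 117/180 = 65.0% → Patel
Overall: Duarte 767/4389 = 17.5%, Patel 840/3459 = 24.3% → Patel
Patel wins overall and in every pitcher group — no reversal.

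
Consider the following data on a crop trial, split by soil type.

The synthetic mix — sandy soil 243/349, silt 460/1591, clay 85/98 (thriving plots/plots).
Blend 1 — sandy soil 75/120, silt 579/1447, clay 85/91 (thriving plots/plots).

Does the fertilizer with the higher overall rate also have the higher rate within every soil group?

Sandy soil: the synthetic mix 243/349 = 69.6%, Blend 1 75/120 = 62.5% → the synthetic mix
Silt: the synthetic mix 460/1591 = 28.9%, Blend 1 579/1447 = 40.0% → Blend 1
Clay: the synthetic mix 85/98 = 86.7%, Blend 1 85/91 = 93.4% → Blend 1
Overall: the synthetic mix 788/2038 = 38.7%, Blend 1 739/1658 = 44.6% → Blend 1
Neither sweeps: the synthetic mix wins 1 of 3 groups, Blend 1 wins 2. Blend 1 wins overall but not every group — no Simpson reversal.

No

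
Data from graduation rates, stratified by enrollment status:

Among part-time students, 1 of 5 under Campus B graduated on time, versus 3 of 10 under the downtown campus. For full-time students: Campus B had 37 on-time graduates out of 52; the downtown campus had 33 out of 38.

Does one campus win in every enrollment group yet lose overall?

Part-time: Campus B 1/5 = 20.0%, the downtown campus 3/10 = 30.0% → the downtown campus
Full-time: Campus B 37/52 = 71.2%, the downtown campus 33/38 = 86.8% → the downtown campus
Overall: Campus B 38/57 = 66.7%, the downtown campus 36/48 = 75.0% → the downtown campus
The downtown campus wins overall and in every enrollment group — no reversal.

No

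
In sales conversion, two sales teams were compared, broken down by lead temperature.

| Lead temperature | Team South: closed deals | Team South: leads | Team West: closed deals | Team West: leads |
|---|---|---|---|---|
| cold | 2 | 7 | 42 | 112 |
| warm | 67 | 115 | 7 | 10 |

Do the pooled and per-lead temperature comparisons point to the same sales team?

No

Cold: Team South 2/7 = 28.6%, Team West 42/112 = 37.5% → Team West
Warm: Team South 67/115 = 58.3%, Team West 7/10 = 70.0% → Team West
Overall: Team South 69/122 = 56.6%, Team West 49/122 = 40.2% → Team South
Team West wins each lead group but Team South wins overall — the comparison reverses. Team West's leads skew toward cold, which has a lower base rate.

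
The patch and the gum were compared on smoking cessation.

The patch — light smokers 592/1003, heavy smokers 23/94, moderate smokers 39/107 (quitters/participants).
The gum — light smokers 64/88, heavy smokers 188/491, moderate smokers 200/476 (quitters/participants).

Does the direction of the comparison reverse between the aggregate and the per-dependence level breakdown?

Yes

Light smokers: the patch 592/1003 = 59.0%, the gum 64/88 = 72.7% → the gum
Heavy smokers: the patch 23/94 = 24.5%, the gum 188/491 = 38.3% → the gum
Moderate smokers: the patch 39/107 = 36.4%, the gum 200/476 = 42.0% → the gum
Overall: the patch 654/1204 = 54.3%, the gum 452/1055 = 42.8% → the patch
The gum wins each dependence group but the patch wins overall — the comparison reverses. The gum's participants skew toward heavy smokers, which has a lower base rate.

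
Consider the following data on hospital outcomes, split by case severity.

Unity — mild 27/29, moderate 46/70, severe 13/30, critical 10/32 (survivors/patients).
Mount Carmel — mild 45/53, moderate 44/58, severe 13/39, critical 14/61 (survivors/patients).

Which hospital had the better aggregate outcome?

Unity

Mild: Unity 27/29 = 93.1%, Mount Carmel 45/53 = 84.9% → Unity
Moderate: Unity 46/70 = 65.7%, Mount Carmel 44/58 = 75.9% → Mount Carmel
Severe: Unity 13/30 = 43.3%, Mount Carmel 13/39 = 33.3% → Unity
Critical: Unity 10/32 = 31.2%, Mount Carmel 14/61 = 23.0% → Unity
Overall: Unity 96/161 = 59.6%, Mount Carmel 116/211 = 55.0% → Unity
(Neither sweeps every case group, but Unity has the higher pooled rate.)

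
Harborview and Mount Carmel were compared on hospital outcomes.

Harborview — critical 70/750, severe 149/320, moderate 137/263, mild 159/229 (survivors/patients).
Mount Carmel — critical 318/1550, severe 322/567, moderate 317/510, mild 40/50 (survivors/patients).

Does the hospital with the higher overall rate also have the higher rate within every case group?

Yes

Critical: Harborview 70/750 = 9.3%, Mount Carmel 318/1550 = 20.5% → Mount Carmel
Severe: Harborview 149/320 = 46.6%, Mount Carmel 322/567 = 56.8% → Mount Carmel
Moderate: Harborview 137/263 = 52.1%, Mount Carmel 317/510 = 62.2% → Mount Carmel
Mild: Harborview 159/229 = 69.4%, Mount Carmel 40/50 = 80.0% → Mount Carmel
Overall: Harborview 515/1562 = 33.0%, Mount Carmel 997/2677 = 37.2% → Mount Carmel
Mount Carmel wins overall and in every case group — no reversal.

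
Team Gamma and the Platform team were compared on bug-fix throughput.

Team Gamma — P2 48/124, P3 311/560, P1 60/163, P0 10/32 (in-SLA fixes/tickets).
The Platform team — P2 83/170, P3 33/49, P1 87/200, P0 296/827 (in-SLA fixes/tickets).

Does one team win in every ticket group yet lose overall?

P2: Team Gamma 48/124 = 38.7%, the Platform team 83/170 = 48.8% → the Platform team
P3: Team Gamma 311/560 = 55.5%, the Platform team 33/49 = 67.3% → the Platform team
P1: Team Gamma 60/163 = 36.8%, the Platform team 87/200 = 43.5% → the Platform team
P0: Team Gamma 10/32 = 31.2%, the Platform team 296/827 = 35.8% → the Platform team
Overall: Team Gamma 429/879 = 48.8%, the Platform team 499/1246 = 40.0% → Team Gamma
The Platform team wins each ticket group but Team Gamma wins overall — the comparison reverses. The Platform team's tickets skew toward P0, which has a lower base rate.

Yes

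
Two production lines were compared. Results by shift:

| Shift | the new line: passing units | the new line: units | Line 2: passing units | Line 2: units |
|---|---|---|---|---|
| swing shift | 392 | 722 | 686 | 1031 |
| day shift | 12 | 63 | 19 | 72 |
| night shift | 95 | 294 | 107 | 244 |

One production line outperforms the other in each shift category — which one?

Line 2

Swing shift: the new line 392/722 = 54.3%, Line 2 686/1031 = 66.5% → Line 2
Day shift: the new line 12/63 = 19.0%, Line 2 19/72 = 26.4% → Line 2
Night shift: the new line 95/294 = 32.3%, Line 2 107/244 = 43.9% → Line 2
Line 2 has the higher rate in all 3 groups.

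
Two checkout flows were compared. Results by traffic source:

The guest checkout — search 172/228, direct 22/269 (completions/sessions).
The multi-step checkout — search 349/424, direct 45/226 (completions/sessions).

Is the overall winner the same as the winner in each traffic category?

Search: the guest checkout 172/228 = 75.4%, the multi-step checkout 349/424 = 82.3% → the multi-step checkout
Direct: the guest checkout 22/269 = 8.2%, the multi-step checkout 45/226 = 19.9% → the multi-step checkout
Overall: the guest checkout 194/497 = 39.0%, the multi-step checkout 394/650 = 60.6% → the multi-step checkout
The multi-step checkout wins overall and in every traffic group — no reversal.

Yes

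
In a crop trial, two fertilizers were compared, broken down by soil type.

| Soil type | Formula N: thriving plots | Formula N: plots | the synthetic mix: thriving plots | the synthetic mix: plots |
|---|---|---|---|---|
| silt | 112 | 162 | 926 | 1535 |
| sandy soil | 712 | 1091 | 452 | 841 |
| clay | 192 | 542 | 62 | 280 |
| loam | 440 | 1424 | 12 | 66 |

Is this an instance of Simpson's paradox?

Yes

Silt: Formula N 112/162 = 69.1%, the synthetic mix 926/1535 = 60.3% → Formula N
Sandy soil: Formula N 712/1091 = 65.3%, the synthetic mix 452/841 = 53.7% → Formula N
Clay: Formula N 192/542 = 35.4%, the synthetic mix 62/280 = 22.1% → Formula N
Loam: Formula N 440/1424 = 30.9%, the synthetic mix 12/66 = 18.2% → Formula N
Overall: Formula N 1456/3219 = 45.2%, the synthetic mix 1452/2722 = 53.3% → the synthetic mix
Formula N wins each soil group but the synthetic mix wins overall — the comparison reverses. Formula N's plots skew toward loam, which has a lower base rate.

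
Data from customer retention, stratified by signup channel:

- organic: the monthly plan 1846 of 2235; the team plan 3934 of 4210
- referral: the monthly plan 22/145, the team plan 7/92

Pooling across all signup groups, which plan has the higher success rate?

the team plan

Organic: the monthly plan 1846/2235 = 82.6%, the team plan 3934/4210 = 93.4% → the team plan
Referral: the monthly plan 22/145 = 15.2%, the team plan 7/92 = 7.6% → the monthly plan
Overall: the monthly plan 1868/2380 = 78.5%, the team plan 3941/4302 = 91.6% → the team plan
(Neither sweeps every signup group, but the team plan has the higher pooled rate.)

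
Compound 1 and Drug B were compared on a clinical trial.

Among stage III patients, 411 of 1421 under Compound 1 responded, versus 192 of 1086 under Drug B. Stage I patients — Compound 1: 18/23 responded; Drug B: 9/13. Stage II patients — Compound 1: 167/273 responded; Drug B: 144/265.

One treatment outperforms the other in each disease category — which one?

Stage III: Compound 1 411/1421 = 28.9%, Drug B 192/1086 = 17.7% → Compound 1
Stage I: Compound 1 18/23 = 78.3%, Drug B 9/13 = 69.2% → Compound 1
Stage II: Compound 1 167/273 = 61.2%, Drug B 144/265 = 54.3% → Compound 1
Compound 1 has the higher rate in all 3 groups.

Compound 1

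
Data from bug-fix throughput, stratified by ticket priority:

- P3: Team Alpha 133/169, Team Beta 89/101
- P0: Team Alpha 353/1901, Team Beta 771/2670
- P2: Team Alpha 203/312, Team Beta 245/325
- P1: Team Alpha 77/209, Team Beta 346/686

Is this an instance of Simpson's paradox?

P3: Team Alpha 133/169 = 78.7%, Team Beta 89/101 = 88.1% → Team Beta
P0: Team Alpha 353/1901 = 18.6%, Team Beta 771/2670 = 28.9% → Team Beta
P2: Team Alpha 203/312 = 65.1%, Team Beta 245/325 = 75.4% → Team Beta
P1: Team Alpha 77/209 = 36.8%, Team Beta 346/686 = 50.4% → Team Beta
Overall: Team Alpha 766/2591 = 29.6%, Team Beta 1451/3782 = 38.4% → Team Beta
Team Beta wins overall and in every ticket group — no reversal.

No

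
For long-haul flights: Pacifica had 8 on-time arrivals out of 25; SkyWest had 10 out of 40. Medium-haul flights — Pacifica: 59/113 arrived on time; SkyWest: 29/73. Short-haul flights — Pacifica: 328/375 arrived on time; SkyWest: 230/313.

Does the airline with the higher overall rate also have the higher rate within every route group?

Long-haul: Pacifica 8/25 = 32.0%, SkyWest 10/40 = 25.0% → Pacifica
Medium-haul: Pacifica 59/113 = 52.2%, SkyWest 29/73 = 39.7% → Pacifica
Short-haul: Pacifica 328/375 = 87.5%, SkyWest 230/313 = 73.5% → Pacifica
Overall: Pacifica 395/513 = 77.0%, SkyWest 269/426 = 63.1% → Pacifica
Pacifica wins overall and in every route group — no reversal.

Yes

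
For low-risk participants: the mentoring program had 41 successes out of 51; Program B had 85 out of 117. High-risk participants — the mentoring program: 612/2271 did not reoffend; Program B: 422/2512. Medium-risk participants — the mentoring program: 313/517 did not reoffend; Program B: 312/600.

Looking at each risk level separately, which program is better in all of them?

Low-risk: the mentoring program 41/51 = 80.4%, Program B 85/117 = 72.6% → the mentoring program
High-risk: the mentoring program 612/2271 = 26.9%, Program B 422/2512 = 16.8% → the mentoring program
Medium-risk: the mentoring program 313/517 = 60.5%, Program B 312/600 = 52.0% → the mentoring program
The mentoring program has the higher rate in all 3 groups.

the mentoring program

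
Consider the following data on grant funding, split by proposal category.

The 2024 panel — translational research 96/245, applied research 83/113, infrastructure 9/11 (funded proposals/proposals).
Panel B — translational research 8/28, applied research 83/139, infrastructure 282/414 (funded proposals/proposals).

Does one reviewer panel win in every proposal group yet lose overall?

Yes

Translational research: the 2024 panel 96/245 = 39.2%, Panel B 8/28 = 28.6% → the 2024 panel
Applied research: the 2024 panel 83/113 = 73.5%, Panel B 83/139 = 59.7% → the 2024 panel
Infrastructure: the 2024 panel 9/11 = 81.8%, Panel B 282/414 = 68.1% → the 2024 panel
Overall: the 2024 panel 188/369 = 50.9%, Panel B 373/581 = 64.2% → Panel B
The 2024 panel wins each proposal group but Panel B wins overall — the comparison reverses. The 2024 panel's proposals skew toward translational research, which has a lower base rate.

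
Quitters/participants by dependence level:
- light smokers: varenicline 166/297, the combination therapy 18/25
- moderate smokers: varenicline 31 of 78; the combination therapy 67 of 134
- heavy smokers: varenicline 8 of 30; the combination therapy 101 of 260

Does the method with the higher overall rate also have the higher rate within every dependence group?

No

Light smokers: varenicline 166/297 = 55.9%, the combination therapy 18/25 = 72.0% → the combination therapy
Moderate smokers: varenicline 31/78 = 39.7%, the combination therapy 67/134 = 50.0% → the combination therapy
Heavy smokers: varenicline 8/30 = 26.7%, the combination therapy 101/260 = 38.8% → the combination therapy
Overall: varenicline 205/405 = 50.6%, the combination therapy 186/419 = 44.4% → varenicline
The combination therapy wins each dependence group but varenicline wins overall — the comparison reverses. The combination therapy's participants skew toward heavy smokers, which has a lower base rate.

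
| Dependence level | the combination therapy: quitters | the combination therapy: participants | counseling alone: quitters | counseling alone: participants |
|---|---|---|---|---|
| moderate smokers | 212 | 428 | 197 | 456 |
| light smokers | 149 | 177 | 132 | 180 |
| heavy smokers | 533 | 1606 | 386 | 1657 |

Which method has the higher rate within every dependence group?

the combination therapy

Moderate smokers: the combination therapy 212/428 = 49.5%, counseling alone 197/456 = 43.2% → the combination therapy
Light smokers: the combination therapy 149/177 = 84.2%, counseling alone 132/180 = 73.3% → the combination therapy
Heavy smokers: the combination therapy 533/1606 = 33.2%, counseling alone 386/1657 = 23.3% → the combination therapy
The combination therapy has the higher rate in all 3 groups.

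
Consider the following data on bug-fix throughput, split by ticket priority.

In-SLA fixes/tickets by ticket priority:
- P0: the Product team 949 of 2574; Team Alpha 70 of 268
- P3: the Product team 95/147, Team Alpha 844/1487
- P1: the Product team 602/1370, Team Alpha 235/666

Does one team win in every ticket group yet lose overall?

Yes

P0: the Product team 949/2574 = 36.9%, Team Alpha 70/268 = 26.1% → the Product team
P3: the Product team 95/147 = 64.6%, Team Alpha 844/1487 = 56.8% → the Product team
P1: the Product team 602/1370 = 43.9%, Team Alpha 235/666 = 35.3% → the Product team
Overall: the Product team 1646/4091 = 40.2%, Team Alpha 1149/2421 = 47.5% → Team Alpha
The Product team wins each ticket group but Team Alpha wins overall — the comparison reverses. The Product team's tickets skew toward P0, which has a lower base rate.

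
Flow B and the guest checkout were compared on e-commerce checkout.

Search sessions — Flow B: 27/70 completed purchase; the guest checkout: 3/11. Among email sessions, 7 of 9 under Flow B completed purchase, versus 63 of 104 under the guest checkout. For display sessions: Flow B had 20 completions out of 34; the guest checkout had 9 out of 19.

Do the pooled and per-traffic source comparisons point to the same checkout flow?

No

Search: Flow B 27/70 = 38.6%, the guest checkout 3/11 = 27.3% → Flow B
Email: Flow B 7/9 = 77.8%, the guest checkout 63/104 = 60.6% → Flow B
Display: Flow B 20/34 = 58.8%, the guest checkout 9/19 = 47.4% → Flow B
Overall: Flow B 54/113 = 47.8%, the guest checkout 75/134 = 56.0% → the guest checkout
Flow B wins each traffic group but the guest checkout wins overall — the comparison reverses. Flow B's sessions skew toward search, which has a lower base rate.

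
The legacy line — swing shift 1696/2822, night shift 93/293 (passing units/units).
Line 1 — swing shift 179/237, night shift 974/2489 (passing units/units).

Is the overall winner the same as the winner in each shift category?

No

Swing shift: the legacy line 1696/2822 = 60.1%, Line 1 179/237 = 75.5% → Line 1
Night shift: the legacy line 93/293 = 31.7%, Line 1 974/2489 = 39.1% → Line 1
Overall: the legacy line 1789/3115 = 57.4%, Line 1 1153/2726 = 42.3% → the legacy line
Line 1 wins each shift group but the legacy line wins overall — the comparison reverses. Line 1's units skew toward night shift, which has a lower base rate.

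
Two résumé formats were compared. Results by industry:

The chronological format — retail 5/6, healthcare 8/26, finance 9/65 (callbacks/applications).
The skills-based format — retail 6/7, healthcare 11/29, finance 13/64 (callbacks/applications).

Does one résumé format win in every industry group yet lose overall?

No

Retail: the chronological format 5/6 = 83.3%, the skills-based format 6/7 = 85.7% → the skills-based format
Healthcare: the chronological format 8/26 = 30.8%, the skills-based format 11/29 = 37.9% → the skills-based format
Finance: the chronological format 9/65 = 13.8%, the skills-based format 13/64 = 20.3% → the skills-based format
Overall: the chronological format 22/97 = 22.7%, the skills-based format 30/100 = 30.0% → the skills-based format
The skills-based format wins overall and in every industry group — no reversal.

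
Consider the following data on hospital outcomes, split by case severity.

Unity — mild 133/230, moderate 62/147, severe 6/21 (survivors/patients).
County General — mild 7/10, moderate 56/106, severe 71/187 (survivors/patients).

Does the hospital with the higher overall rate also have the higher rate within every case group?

No

Mild: Unity 133/230 = 57.8%, County General 7/10 = 70.0% → County General
Moderate: Unity 62/147 = 42.2%, County General 56/106 = 52.8% → County General
Severe: Unity 6/21 = 28.6%, County General 71/187 = 38.0% → County General
Overall: Unity 201/398 = 50.5%, County General 134/303 = 44.2% → Unity
County General wins each case group but Unity wins overall — the comparison reverses. County General's patients skew toward severe, which has a lower base rate.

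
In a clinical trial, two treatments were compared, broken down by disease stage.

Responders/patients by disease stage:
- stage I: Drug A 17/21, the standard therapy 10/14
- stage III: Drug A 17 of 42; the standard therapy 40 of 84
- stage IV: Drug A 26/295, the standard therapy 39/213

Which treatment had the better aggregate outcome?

Stage I: Drug A 17/21 = 81.0%, the standard therapy 10/14 = 71.4% → Drug A
Stage III: Drug A 17/42 = 40.5%, the standard therapy 40/84 = 47.6% → the standard therapy
Stage IV: Drug A 26/295 = 8.8%, the standard therapy 39/213 = 18.3% → the standard therapy
Overall: Drug A 60/358 = 16.8%, the standard therapy 89/311 = 28.6% → the standard therapy
(Neither sweeps every disease group, but the standard therapy has the higher pooled rate.)

the standard therapy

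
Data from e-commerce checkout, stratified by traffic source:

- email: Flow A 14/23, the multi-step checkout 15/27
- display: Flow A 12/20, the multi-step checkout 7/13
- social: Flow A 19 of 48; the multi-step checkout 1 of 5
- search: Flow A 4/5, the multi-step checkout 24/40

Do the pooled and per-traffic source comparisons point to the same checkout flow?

Email: Flow A 14/23 = 60.9%, the multi-step checkout 15/27 = 55.6% → Flow A
Display: Flow A 12/20 = 60.0%, the multi-step checkout 7/13 = 53.8% → Flow A
Social: Flow A 19/48 = 39.6%, the multi-step checkout 1/5 = 20.0% → Flow A
Search: Flow A 4/5 = 80.0%, the multi-step checkout 24/40 = 60.0% → Flow A
Overall: Flow A 49/96 = 51.0%, the multi-step checkout 47/85 = 55.3% → the multi-step checkout
Flow A wins each traffic group but the multi-step checkout wins overall — the comparison reverses. Flow A's sessions skew toward social, which has a lower base rate.

No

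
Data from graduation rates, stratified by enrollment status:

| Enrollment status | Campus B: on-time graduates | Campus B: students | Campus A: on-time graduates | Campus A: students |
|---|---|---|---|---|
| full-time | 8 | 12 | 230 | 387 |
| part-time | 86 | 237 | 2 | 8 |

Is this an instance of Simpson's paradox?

Full-time: Campus B 8/12 = 66.7%, Campus A 230/387 = 59.4% → Campus B
Part-time: Campus B 86/237 = 36.3%, Campus A 2/8 = 25.0% → Campus B
Overall: Campus B 94/249 = 37.8%, Campus A 232/395 = 58.7% → Campus A
Campus B wins each enrollment group but Campus A wins overall — the comparison reverses. Campus B's students skew toward part-time, which has a lower base rate.

Yes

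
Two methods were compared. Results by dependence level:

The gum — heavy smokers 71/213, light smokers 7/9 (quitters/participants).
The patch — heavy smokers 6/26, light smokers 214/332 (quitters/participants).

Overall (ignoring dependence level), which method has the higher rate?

the patch

Heavy smokers: the gum 71/213 = 33.3%, the patch 6/26 = 23.1% → the gum
Light smokers: the gum 7/9 = 77.8%, the patch 214/332 = 64.5% → the gum
Overall: the gum 78/222 = 35.1%, the patch 220/358 = 61.5% → the patch
(The gum wins every dependence group but the patch wins overall — the gum's participants skew toward the low-rate heavy smokers group.)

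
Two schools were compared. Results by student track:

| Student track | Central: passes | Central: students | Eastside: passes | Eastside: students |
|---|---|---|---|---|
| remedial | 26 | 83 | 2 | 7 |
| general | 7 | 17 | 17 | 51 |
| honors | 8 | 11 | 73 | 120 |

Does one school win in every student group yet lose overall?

Remedial: Central 26/83 = 31.3%, Eastside 2/7 = 28.6% → Central
General: Central 7/17 = 41.2%, Eastside 17/51 = 33.3% → Central
Honors: Central 8/11 = 72.7%, Eastside 73/120 = 60.8% → Central
Overall: Central 41/111 = 36.9%, Eastside 92/178 = 51.7% → Eastside
Central wins each student group but Eastside wins overall — the comparison reverses. Central's students skew toward remedial, which has a lower base rate.

Yes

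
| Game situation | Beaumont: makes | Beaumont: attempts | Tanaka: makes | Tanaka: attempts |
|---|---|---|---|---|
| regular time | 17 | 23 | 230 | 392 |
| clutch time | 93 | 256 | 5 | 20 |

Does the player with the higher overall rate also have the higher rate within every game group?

Regular time: Beaumont 17/23 = 73.9%, Tanaka 230/392 = 58.7% → Beaumont
Clutch time: Beaumont 93/256 = 36.3%, Tanaka 5/20 = 25.0% → Beaumont
Overall: Beaumont 110/279 = 39.4%, Tanaka 235/412 = 57.0% → Tanaka
Beaumont wins each game group but Tanaka wins overall — the comparison reverses. Beaumont's attempts skew toward clutch time, which has a lower base rate.

No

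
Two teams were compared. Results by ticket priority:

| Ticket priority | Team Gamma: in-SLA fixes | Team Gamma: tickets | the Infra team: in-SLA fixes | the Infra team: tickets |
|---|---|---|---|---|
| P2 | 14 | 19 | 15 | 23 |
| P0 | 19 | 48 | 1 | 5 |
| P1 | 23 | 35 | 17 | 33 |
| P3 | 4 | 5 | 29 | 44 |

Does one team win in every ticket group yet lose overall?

Yes

P2: Team Gamma 14/19 = 73.7%, the Infra team 15/23 = 65.2% → Team Gamma
P0: Team Gamma 19/48 = 39.6%, the Infra team 1/5 = 20.0% → Team Gamma
P1: Team Gamma 23/35 = 65.7%, the Infra team 17/33 = 51.5% → Team Gamma
P3: Team Gamma 4/5 = 80.0%, the Infra team 29/44 = 65.9% → Team Gamma
Overall: Team Gamma 60/107 = 56.1%, the Infra team 62/105 = 59.0% → the Infra team
Team Gamma wins each ticket group but the Infra team wins overall — the comparison reverses. Team Gamma's tickets skew toward P0, which has a lower base rate.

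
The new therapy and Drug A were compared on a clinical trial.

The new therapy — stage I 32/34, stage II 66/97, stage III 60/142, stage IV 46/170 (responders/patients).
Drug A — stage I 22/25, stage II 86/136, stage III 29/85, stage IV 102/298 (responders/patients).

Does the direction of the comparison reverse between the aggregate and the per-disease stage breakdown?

Stage I: the new therapy 32/34 = 94.1%, Drug A 22/25 = 88.0% → the new therapy
Stage II: the new therapy 66/97 = 68.0%, Drug A 86/136 = 63.2% → the new therapy
Stage III: the new therapy 60/142 = 42.3%, Drug A 29/85 = 34.1% → the new therapy
Stage IV: the new therapy 46/170 = 27.1%, Drug A 102/298 = 34.2% → Drug A
Overall: the new therapy 204/443 = 46.0%, Drug A 239/544 = 43.9% → the new therapy
Neither sweeps: the new therapy wins 3 of 4 groups, Drug A wins 1. The new therapy wins overall but not every group — no Simpson reversal.

No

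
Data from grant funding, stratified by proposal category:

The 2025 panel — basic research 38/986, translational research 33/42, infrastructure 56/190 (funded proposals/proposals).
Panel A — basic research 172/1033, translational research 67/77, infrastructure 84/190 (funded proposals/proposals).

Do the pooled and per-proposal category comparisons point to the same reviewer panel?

Basic research: the 2025 panel 38/986 = 3.9%, Panel A 172/1033 = 16.7% → Panel A
Translational research: the 2025 panel 33/42 = 78.6%, Panel A 67/77 = 87.0% → Panel A
Infrastructure: the 2025 panel 56/190 = 29.5%, Panel A 84/190 = 44.2% → Panel A
Overall: the 2025 panel 127/1218 = 10.4%, Panel A 323/1300 = 24.8% → Panel A
Panel A wins overall and in every proposal group — no reversal.

Yes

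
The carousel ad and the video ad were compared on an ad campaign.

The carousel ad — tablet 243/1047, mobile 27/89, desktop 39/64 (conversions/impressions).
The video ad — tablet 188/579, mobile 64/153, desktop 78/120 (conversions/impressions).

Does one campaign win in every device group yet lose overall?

Tablet: the carousel ad 243/1047 = 23.2%, the video ad 188/579 = 32.5% → the video ad
Mobile: the carousel ad 27/89 = 30.3%, the video ad 64/153 = 41.8% → the video ad
Desktop: the carousel ad 39/64 = 60.9%, the video ad 78/120 = 65.0% → the video ad
Overall: the carousel ad 309/1200 = 25.8%, the video ad 330/852 = 38.7% → the video ad
The video ad wins overall and in every device group — no reversal.

No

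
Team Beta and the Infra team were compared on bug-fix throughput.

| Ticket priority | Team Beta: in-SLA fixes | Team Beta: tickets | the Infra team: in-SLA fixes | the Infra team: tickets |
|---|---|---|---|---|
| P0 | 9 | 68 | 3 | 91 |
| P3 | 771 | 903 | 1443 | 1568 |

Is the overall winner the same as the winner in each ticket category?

P0: Team Beta 9/68 = 13.2%, the Infra team 3/91 = 3.3% → Team Beta
P3: Team Beta 771/903 = 85.4%, the Infra team 1443/1568 = 92.0% → the Infra team
Overall: Team Beta 780/971 = 80.3%, the Infra team 1446/1659 = 87.2% → the Infra team
Neither sweeps: Team Beta wins 1 of 2 groups, the Infra team wins 1. The Infra team wins overall but not every group — no Simpson reversal.

No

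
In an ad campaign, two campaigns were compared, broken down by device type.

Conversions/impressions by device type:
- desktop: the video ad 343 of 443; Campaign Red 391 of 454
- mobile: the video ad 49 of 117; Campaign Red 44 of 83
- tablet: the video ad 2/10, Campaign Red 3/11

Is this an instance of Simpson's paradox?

No

Desktop: the video ad 343/443 = 77.4%, Campaign Red 391/454 = 86.1% → Campaign Red
Mobile: the video ad 49/117 = 41.9%, Campaign Red 44/83 = 53.0% → Campaign Red
Tablet: the video ad 2/10 = 20.0%, Campaign Red 3/11 = 27.3% → Campaign Red
Overall: the video ad 394/570 = 69.1%, Campaign Red 438/548 = 79.9% → Campaign Red
Campaign Red wins overall and in every device group — no reversal.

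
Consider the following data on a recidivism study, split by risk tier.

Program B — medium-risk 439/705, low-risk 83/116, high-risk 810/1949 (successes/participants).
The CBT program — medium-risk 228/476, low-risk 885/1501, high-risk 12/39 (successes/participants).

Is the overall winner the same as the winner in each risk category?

Medium-risk: Program B 439/705 = 62.3%, the CBT program 228/476 = 47.9% → Program B
Low-risk: Program B 83/116 = 71.6%, the CBT program 885/1501 = 59.0% → Program B
High-risk: Program B 810/1949 = 41.6%, the CBT program 12/39 = 30.8% → Program B
Overall: Program B 1332/2770 = 48.1%, the CBT program 1125/2016 = 55.8% → the CBT program
Program B wins each risk group but the CBT program wins overall — the comparison reverses. Program B's participants skew toward high-risk, which has a lower base rate.

No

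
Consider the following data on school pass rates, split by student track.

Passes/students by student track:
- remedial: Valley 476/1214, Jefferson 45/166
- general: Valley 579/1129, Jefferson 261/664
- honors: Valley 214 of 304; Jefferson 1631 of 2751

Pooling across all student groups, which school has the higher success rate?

Jefferson

Remedial: Valley 476/1214 = 39.2%, Jefferson 45/166 = 27.1% → Valley
General: Valley 579/1129 = 51.3%, Jefferson 261/664 = 39.3% → Valley
Honors: Valley 214/304 = 70.4%, Jefferson 1631/2751 = 59.3% → Valley
Overall: Valley 1269/2647 = 47.9%, Jefferson 1937/3581 = 54.1% → Jefferson
(Valley wins every student group but Jefferson wins overall — Valley's students skew toward the low-rate remedial group.)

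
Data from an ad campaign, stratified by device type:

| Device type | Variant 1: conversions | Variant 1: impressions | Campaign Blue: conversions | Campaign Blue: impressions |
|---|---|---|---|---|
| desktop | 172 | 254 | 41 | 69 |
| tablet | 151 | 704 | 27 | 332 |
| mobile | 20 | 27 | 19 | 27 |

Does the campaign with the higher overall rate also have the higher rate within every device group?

Desktop: Variant 1 172/254 = 67.7%, Campaign Blue 41/69 = 59.4% → Variant 1
Tablet: Variant 1 151/704 = 21.4%, Campaign Blue 27/332 = 8.1% → Variant 1
Mobile: Variant 1 20/27 = 74.1%, Campaign Blue 19/27 = 70.4% → Variant 1
Overall: Variant 1 343/985 = 34.8%, Campaign Blue 87/428 = 20.3% → Variant 1
Variant 1 wins overall and in every device group — no reversal.

Yes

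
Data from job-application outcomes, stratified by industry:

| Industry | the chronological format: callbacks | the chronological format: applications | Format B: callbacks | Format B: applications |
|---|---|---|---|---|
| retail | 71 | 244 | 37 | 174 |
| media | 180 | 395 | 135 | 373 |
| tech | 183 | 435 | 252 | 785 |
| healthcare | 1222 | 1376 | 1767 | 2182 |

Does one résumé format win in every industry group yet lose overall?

Retail: the chronological format 71/244 = 29.1%, Format B 37/174 = 21.3% → the chronological format
Media: the chronological format 180/395 = 45.6%, Format B 135/373 = 36.2% → the chronological format
Tech: the chronological format 183/435 = 42.1%, Format B 252/785 = 32.1% → the chronological format
Healthcare: the chronological format 1222/1376 = 88.8%, Format B 1767/2182 = 81.0% → the chronological format
Overall: the chronological format 1656/2450 = 67.6%, Format B 2191/3514 = 62.4% → the chronological format
The chronological format wins overall and in every industry group — no reversal.

No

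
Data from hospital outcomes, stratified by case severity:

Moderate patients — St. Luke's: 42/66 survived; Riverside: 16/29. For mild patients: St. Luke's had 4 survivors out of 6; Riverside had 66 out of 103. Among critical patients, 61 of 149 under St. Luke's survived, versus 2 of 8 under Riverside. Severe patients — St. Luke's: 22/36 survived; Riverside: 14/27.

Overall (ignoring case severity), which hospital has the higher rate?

Moderate: St. Luke's 42/66 = 63.6%, Riverside 16/29 = 55.2% → St. Luke's
Mild: St. Luke's 4/6 = 66.7%, Riverside 66/103 = 64.1% → St. Luke's
Critical: St. Luke's 61/149 = 40.9%, Riverside 2/8 = 25.0% → St. Luke's
Severe: St. Luke's 22/36 = 61.1%, Riverside 14/27 = 51.9% → St. Luke's
Overall: St. Luke's 129/257 = 50.2%, Riverside 98/167 = 58.7% → Riverside
(St. Luke's wins every case group but Riverside wins overall — St. Luke's's patients skew toward the low-rate critical group.)

Riverside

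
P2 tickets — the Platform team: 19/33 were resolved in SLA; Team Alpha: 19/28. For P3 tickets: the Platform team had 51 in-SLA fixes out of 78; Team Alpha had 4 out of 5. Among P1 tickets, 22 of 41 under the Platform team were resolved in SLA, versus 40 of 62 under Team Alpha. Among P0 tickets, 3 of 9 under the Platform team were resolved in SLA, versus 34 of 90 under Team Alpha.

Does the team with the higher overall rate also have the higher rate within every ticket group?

No

P2: the Platform team 19/33 = 57.6%, Team Alpha 19/28 = 67.9% → Team Alpha
P3: the Platform team 51/78 = 65.4%, Team Alpha 4/5 = 80.0% → Team Alpha
P1: the Platform team 22/41 = 53.7%, Team Alpha 40/62 = 64.5% → Team Alpha
P0: the Platform team 3/9 = 33.3%, Team Alpha 34/90 = 37.8% → Team Alpha
Overall: the Platform team 95/161 = 59.0%, Team Alpha 97/185 = 52.4% → the Platform team
Team Alpha wins each ticket group but the Platform team wins overall — the comparison reverses. Team Alpha's tickets skew toward P0, which has a lower base rate.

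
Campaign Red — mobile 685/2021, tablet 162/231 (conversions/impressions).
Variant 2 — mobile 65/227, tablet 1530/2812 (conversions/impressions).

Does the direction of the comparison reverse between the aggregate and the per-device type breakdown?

Yes

Mobile: Campaign Red 685/2021 = 33.9%, Variant 2 65/227 = 28.6% → Campaign Red
Tablet: Campaign Red 162/231 = 70.1%, Variant 2 1530/2812 = 54.4% → Campaign Red
Overall: Campaign Red 847/2252 = 37.6%, Variant 2 1595/3039 = 52.5% → Variant 2
Campaign Red wins each device group but Variant 2 wins overall — the comparison reverses. Campaign Red's impressions skew toward mobile, which has a lower base rate.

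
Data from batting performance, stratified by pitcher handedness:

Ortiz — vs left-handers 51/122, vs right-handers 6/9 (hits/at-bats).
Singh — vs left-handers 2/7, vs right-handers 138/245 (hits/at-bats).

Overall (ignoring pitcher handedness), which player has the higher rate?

Singh

Vs left-handers: Ortiz 51/122 = 41.8%, Singh 2/7 = 28.6% → Ortiz
Vs right-handers: Ortiz 6/9 = 66.7%, Singh 138/245 = 56.3% → Ortiz
Overall: Ortiz 57/131 = 43.5%, Singh 140/252 = 55.6% → Singh
(Ortiz wins every pitcher group but Singh wins overall — Ortiz's at-bats skew toward the low-rate vs left-handers group.)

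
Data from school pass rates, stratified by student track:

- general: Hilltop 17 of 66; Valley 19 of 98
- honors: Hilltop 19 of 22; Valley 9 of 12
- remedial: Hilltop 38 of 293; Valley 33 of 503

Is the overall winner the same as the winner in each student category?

General: Hilltop 17/66 = 25.8%, Valley 19/98 = 19.4% → Hilltop
Honors: Hilltop 19/22 = 86.4%, Valley 9/12 = 75.0% → Hilltop
Remedial: Hilltop 38/293 = 13.0%, Valley 33/503 = 6.6% → Hilltop
Overall: Hilltop 74/381 = 19.4%, Valley 61/613 = 10.0% → Hilltop
Hilltop wins overall and in every student group — no reversal.

Yes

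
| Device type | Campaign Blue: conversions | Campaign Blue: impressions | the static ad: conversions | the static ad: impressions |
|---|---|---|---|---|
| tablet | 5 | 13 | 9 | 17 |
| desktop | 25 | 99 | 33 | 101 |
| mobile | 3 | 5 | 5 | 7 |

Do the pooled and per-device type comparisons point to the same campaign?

Tablet: Campaign Blue 5/13 = 38.5%, the static ad 9/17 = 52.9% → the static ad
Desktop: Campaign Blue 25/99 = 25.3%, the static ad 33/101 = 32.7% → the static ad
Mobile: Campaign Blue 3/5 = 60.0%, the static ad 5/7 = 71.4% → the static ad
Overall: Campaign Blue 33/117 = 28.2%, the static ad 47/125 = 37.6% → the static ad
The static ad wins overall and in every device group — no reversal.

Yes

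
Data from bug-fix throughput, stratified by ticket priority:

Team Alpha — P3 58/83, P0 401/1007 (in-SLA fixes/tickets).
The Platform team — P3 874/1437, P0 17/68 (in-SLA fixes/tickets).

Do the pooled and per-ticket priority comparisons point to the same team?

No

P3: Team Alpha 58/83 = 69.9%, the Platform team 874/1437 = 60.8% → Team Alpha
P0: Team Alpha 401/1007 = 39.8%, the Platform team 17/68 = 25.0% → Team Alpha
Overall: Team Alpha 459/1090 = 42.1%, the Platform team 891/1505 = 59.2% → the Platform team
Team Alpha wins each ticket group but the Platform team wins overall — the comparison reverses. Team Alpha's tickets skew toward P0, which has a lower base rate.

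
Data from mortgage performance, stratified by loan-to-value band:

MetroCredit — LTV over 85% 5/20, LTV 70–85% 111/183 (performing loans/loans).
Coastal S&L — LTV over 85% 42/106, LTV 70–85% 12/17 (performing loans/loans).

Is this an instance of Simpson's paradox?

LTV over 85%: MetroCredit 5/20 = 25.0%, Coastal S&L 42/106 = 39.6% → Coastal S&L
LTV 70–85%: MetroCredit 111/183 = 60.7%, Coastal S&L 12/17 = 70.6% → Coastal S&L
Overall: MetroCredit 116/203 = 57.1%, Coastal S&L 54/123 = 43.9% → MetroCredit
Coastal S&L wins each loan-to-value group but MetroCredit wins overall — the comparison reverses. Coastal S&L's loans skew toward LTV over 85%, which has a lower base rate.

Yes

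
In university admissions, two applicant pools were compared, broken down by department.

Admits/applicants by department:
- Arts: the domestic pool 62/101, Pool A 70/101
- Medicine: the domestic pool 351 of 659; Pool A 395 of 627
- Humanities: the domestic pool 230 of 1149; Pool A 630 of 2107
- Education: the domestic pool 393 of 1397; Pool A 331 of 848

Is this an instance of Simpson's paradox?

No

Arts: the domestic pool 62/101 = 61.4%, Pool A 70/101 = 69.3% → Pool A
Medicine: the domestic pool 351/659 = 53.3%, Pool A 395/627 = 63.0% → Pool A
Humanities: the domestic pool 230/1149 = 20.0%, Pool A 630/2107 = 29.9% → Pool A
Education: the domestic pool 393/1397 = 28.1%, Pool A 331/848 = 39.0% → Pool A
Overall: the domestic pool 1036/3306 = 31.3%, Pool A 1426/3683 = 38.7% → Pool A
Pool A wins overall and in every department group — no reversal.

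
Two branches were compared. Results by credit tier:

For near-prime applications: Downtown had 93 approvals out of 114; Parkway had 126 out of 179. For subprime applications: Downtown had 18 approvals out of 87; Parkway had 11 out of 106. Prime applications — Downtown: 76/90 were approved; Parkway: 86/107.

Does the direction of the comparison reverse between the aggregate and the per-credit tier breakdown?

No

Near-prime: Downtown 93/114 = 81.6%, Parkway 126/179 = 70.4% → Downtown
Subprime: Downtown 18/87 = 20.7%, Parkway 11/106 = 10.4% → Downtown
Prime: Downtown 76/90 = 84.4%, Parkway 86/107 = 80.4% → Downtown
Overall: Downtown 187/291 = 64.3%, Parkway 223/392 = 56.9% → Downtown
Downtown wins overall and in every credit group — no reversal.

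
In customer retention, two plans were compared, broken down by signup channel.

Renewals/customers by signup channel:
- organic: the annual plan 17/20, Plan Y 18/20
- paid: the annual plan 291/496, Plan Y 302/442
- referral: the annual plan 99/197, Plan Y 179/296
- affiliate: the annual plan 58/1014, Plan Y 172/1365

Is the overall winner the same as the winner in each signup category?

Organic: the annual plan 17/20 = 85.0%, Plan Y 18/20 = 90.0% → Plan Y
Paid: the annual plan 291/496 = 58.7%, Plan Y 302/442 = 68.3% → Plan Y
Referral: the annual plan 99/197 = 50.3%, Plan Y 179/296 = 60.5% → Plan Y
Affiliate: the annual plan 58/1014 = 5.7%, Plan Y 172/1365 = 12.6% → Plan Y
Overall: the annual plan 465/1727 = 26.9%, Plan Y 671/2123 = 31.6% → Plan Y
Plan Y wins overall and in every signup group — no reversal.

Yes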